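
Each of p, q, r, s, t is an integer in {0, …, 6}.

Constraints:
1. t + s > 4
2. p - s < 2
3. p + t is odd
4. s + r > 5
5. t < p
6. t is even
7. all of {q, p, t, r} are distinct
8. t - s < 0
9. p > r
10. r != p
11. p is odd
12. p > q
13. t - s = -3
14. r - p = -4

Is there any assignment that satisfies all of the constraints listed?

Setting (p, q, r, s, t) = (5, 0, 1, 5, 2) satisfies everything: constraint 1: t + s = 7; constraint 2: p - s = 0; constraint 4: s + r = 6, and the others follow.

Satisfiable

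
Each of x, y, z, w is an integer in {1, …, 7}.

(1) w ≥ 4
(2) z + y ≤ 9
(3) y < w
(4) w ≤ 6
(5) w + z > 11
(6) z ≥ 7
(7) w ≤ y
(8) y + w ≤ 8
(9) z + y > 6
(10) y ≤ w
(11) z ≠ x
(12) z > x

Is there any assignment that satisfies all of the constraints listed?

Unsatisfiable

From constraint 6: z ≥ 7. From constraints 1 and 7: y ≥ w ≥ 4. Hence z + y ≥ 11. But constraint 2 requires z + y ≤ 9, and 9 < 11. Contradiction.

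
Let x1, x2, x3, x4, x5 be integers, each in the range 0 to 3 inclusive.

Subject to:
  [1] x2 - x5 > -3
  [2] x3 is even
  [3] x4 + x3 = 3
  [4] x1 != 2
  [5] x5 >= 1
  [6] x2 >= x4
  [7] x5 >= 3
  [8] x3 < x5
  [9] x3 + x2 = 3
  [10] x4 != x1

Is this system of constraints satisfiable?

Satisfiable

Try x1 = 0, x2 = 3, x3 = 0, x4 = 3, x5 = 3.
Check constraint 1: x2 - x5 = 0; constraint 3: x4 + x3 = 3. The remaining constraints are straightforward to verify.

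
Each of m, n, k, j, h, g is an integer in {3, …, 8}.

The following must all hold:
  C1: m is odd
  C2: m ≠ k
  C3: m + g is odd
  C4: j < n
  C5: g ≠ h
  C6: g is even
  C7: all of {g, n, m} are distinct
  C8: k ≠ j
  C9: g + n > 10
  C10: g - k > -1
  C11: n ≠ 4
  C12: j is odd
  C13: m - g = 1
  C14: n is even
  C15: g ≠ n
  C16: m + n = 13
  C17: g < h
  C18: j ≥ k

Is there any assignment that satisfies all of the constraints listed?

Satisfiable

Setting (m, n, k, j, h, g) = (5, 8, 4, 5, 8, 4) satisfies everything: constraint 9: g + n = 12; constraint 10: g - k = 0; constraint 13: m - g = 1, and the others follow.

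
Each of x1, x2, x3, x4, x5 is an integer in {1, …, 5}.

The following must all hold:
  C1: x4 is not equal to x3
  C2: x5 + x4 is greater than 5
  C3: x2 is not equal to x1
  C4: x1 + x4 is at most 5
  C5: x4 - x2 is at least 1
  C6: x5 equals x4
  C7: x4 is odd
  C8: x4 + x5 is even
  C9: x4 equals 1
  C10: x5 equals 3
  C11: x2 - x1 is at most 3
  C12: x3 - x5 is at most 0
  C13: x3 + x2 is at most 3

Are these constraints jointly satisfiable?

Constraint 10 fixes x5 = 3 and constraint 9 fixes x4 = 1, but constraint 6 requires x5 = x4. Since 3 ≠ 1, contradiction.

Unsatisfiable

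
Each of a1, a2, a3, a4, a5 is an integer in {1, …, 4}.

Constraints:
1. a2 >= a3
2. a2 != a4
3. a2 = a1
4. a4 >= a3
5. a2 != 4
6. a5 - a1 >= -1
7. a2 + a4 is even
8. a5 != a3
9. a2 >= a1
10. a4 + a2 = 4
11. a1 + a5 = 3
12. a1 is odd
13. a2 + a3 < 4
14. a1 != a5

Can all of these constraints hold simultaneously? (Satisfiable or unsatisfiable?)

Take a1 = 1, a2 = 1, a3 = 1, a4 = 3, a5 = 2. Then constraint 6: a5 - a1 = 1; constraint 10: a4 + a2 = 4, and every other listed constraint is also met.

Satisfiable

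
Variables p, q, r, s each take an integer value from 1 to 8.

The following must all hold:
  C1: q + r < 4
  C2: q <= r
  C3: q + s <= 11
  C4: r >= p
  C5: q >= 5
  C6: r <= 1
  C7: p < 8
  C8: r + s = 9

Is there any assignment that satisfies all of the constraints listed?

From constraints 2 and 5: r ≥ q and q ≥ 5, so r ≥ 5. From constraint 6: r ≤ 1. But 1 < 5, so no value of r works.

Unsatisfiable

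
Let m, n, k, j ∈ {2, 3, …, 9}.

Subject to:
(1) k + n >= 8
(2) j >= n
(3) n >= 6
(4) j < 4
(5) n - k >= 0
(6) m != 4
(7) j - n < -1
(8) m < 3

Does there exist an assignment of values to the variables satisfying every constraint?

From constraints 2 and 3: j ≥ n and n ≥ 6, so j ≥ 6. From constraint 4: j ≤ 3. But 3 < 6, so no value of j works.

Unsatisfiable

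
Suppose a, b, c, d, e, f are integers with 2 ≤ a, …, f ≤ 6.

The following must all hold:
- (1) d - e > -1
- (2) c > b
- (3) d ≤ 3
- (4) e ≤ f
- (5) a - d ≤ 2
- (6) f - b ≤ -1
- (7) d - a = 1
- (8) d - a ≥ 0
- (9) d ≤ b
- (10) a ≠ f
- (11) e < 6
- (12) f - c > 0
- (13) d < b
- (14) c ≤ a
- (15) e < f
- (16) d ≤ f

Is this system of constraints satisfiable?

Unsatisfiable

Constraints 2, 6, and 12 give f < b, b < c, c < f. Chaining: f < b < c < f, which forces f < f — impossible.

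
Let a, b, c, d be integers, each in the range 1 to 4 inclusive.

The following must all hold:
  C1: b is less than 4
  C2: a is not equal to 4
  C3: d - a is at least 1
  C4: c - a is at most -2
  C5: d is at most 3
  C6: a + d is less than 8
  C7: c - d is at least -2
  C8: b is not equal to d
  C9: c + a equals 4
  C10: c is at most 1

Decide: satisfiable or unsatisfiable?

Unsatisfiable

Constraints 3, 4, and 7 give a − c ≥ 2, c − d ≥ -2, d − a ≥ 1.
Adding all 3 inequalities: the left sides telescope to 0, and the right sides sum to 2 + (-2) + 1 = 1. So 0 ≥ 1, which is false.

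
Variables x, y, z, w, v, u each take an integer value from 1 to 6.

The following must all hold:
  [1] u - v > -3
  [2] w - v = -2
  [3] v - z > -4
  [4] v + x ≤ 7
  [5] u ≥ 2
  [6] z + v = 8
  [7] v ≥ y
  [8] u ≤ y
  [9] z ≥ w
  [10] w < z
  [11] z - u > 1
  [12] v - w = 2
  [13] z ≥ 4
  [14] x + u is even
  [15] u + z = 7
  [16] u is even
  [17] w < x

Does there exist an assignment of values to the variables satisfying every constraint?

Take x = 2, y = 3, z = 5, w = 1, v = 3, u = 2. Then constraint 1: u - v = -1; constraint 2: w - v = -2; constraint 3: v - z = -2, and every other listed constraint is also met.

Satisfiable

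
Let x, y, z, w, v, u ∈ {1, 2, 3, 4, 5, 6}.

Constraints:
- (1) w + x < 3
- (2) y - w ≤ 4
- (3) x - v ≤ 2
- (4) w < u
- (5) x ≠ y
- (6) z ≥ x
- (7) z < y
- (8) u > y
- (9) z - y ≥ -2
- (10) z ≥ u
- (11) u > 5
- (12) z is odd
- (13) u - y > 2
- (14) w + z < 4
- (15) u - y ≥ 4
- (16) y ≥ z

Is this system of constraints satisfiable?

Unsatisfiable

Constraints 7, 8, and 10 give z < y, y < u, u ≤ z. Chaining: z < y < u ≤ z, which forces z < z — impossible.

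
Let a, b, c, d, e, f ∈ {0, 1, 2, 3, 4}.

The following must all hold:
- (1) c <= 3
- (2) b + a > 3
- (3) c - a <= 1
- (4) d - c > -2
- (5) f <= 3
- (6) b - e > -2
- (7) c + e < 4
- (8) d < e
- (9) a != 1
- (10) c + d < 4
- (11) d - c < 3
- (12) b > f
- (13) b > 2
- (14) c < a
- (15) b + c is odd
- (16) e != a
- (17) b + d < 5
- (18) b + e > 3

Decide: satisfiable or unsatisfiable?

The assignment a = 2, b = 3, c = 0, d = 1, e = 3, f = 0 works:
  constraint 2 holds since b + a = 5.
  constraint 3 holds since c - a = -2.
The rest check out directly.

Satisfiable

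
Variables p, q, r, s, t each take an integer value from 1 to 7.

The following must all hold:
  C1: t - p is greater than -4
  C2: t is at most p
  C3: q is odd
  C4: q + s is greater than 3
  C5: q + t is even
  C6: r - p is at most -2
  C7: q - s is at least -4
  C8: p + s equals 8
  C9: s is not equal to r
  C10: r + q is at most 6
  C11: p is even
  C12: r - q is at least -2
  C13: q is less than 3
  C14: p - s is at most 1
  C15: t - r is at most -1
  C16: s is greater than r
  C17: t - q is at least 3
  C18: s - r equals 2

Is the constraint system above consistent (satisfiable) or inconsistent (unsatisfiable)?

Unsatisfiable

Constraints 6, 7, 14, 15, and 17 give q − s ≥ -4, s − p ≥ -1, p − r ≥ 2, r − t ≥ 1, t − q ≥ 3.
Adding all 5 inequalities: the left sides telescope to 0, and the right sides sum to (-4) + (-1) + 2 + 1 + 3 = 1. So 0 ≥ 1, which is false.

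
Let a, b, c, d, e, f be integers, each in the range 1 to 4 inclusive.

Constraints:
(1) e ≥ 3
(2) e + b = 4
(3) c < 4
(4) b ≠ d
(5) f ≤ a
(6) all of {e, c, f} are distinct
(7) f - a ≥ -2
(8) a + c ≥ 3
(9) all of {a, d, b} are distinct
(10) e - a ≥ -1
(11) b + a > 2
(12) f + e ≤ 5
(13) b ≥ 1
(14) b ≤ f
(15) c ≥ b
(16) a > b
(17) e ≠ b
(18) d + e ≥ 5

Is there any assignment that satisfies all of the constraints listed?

Satisfiable

One satisfying assignment is a = 3, b = 1, c = 2, d = 4, e = 3, f = 1.
For the less obvious constraints — constraint 2: e + b = 4; constraint 7: f - a = -2; constraint 8: a + c = 5 — and the others hold by inspection.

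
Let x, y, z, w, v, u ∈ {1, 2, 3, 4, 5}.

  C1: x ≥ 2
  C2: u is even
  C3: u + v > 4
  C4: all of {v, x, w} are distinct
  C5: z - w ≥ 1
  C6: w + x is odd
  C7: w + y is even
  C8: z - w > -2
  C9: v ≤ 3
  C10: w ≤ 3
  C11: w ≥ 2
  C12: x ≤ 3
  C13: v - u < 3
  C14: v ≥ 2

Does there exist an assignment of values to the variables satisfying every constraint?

Unsatisfiable

Constraints 1, 9, 10, 11, 12, and 14 confine each of v, x, w to the 2 values {2, 3}.
Constraint 4 requires all 3 of them to be distinct, but only 2 values are available — impossible by the pigeonhole principle.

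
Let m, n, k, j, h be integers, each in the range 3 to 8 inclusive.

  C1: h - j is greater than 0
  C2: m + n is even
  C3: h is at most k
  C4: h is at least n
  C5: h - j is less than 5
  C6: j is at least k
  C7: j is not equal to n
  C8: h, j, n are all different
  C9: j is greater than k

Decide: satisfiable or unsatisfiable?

Unsatisfiable

Constraints 1, 3, and 9 give h ≤ k, k < j, j < h. Chaining: h ≤ k < j < h, which forces h < h — impossible.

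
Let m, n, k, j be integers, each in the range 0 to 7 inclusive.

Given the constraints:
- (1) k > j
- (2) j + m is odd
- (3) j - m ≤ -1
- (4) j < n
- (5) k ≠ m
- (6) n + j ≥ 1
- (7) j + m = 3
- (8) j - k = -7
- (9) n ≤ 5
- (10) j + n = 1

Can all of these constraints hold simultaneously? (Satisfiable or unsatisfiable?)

Satisfiable

One satisfying assignment is m = 3, n = 1, k = 7, j = 0.
For the less obvious constraints — constraint 3: j - m = -3; constraint 6: n + j = 1 — and the others hold by inspection.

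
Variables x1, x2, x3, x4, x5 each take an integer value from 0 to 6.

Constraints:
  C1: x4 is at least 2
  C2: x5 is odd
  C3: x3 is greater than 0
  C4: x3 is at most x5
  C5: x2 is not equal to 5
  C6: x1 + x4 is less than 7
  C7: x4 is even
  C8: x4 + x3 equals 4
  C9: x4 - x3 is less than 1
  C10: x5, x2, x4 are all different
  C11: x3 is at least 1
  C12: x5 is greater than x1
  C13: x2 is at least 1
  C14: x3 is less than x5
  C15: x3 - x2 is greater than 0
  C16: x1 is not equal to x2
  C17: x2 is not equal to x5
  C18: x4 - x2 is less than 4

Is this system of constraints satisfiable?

Satisfiable

The assignment x1 = 3, x2 = 1, x3 = 2, x4 = 2, x5 = 5 works:
  constraint 6 holds since x1 + x4 = 5.
  constraint 8 holds since x4 + x3 = 4.
The rest check out directly.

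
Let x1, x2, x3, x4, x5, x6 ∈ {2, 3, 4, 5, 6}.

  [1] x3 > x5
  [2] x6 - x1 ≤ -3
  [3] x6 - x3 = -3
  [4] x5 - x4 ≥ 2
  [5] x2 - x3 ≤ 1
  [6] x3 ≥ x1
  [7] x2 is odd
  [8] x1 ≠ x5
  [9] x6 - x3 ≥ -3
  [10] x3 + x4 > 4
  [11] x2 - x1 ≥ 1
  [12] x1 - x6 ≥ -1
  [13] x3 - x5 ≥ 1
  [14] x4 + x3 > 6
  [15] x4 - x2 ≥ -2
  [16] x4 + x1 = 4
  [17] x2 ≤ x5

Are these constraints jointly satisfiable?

Unsatisfiable

Constraints 2, 4, 9, 11, 13, and 15 give x5 − x4 ≥ 2, x4 − x2 ≥ -2, x2 − x1 ≥ 1, x1 − x6 ≥ 3, x6 − x3 ≥ -3, x3 − x5 ≥ 1.
Adding all 6 inequalities: the left sides telescope to 0, and the right sides sum to 2 + (-2) + 1 + 3 + (-3) + 1 = 2. So 0 ≥ 2, which is false.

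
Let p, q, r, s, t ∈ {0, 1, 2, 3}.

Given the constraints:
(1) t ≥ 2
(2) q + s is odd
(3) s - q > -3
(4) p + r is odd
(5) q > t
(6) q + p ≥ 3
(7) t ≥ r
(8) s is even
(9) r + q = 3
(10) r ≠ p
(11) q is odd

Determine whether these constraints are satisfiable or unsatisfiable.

Try p = 3, q = 3, r = 0, s = 2, t = 2.
Check constraint 3: s - q = -1; constraint 6: q + p = 6. The remaining constraints are straightforward to verify.

Satisfiable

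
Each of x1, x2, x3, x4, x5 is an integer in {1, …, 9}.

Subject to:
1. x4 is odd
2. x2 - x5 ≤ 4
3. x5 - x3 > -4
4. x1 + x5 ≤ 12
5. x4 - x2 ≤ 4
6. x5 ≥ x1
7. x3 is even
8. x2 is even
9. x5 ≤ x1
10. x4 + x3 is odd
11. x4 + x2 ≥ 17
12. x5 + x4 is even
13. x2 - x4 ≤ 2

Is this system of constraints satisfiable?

Satisfiable

Take x1 = 5, x2 = 8, x3 = 8, x4 = 9, x5 = 5. Then constraint 2: x2 - x5 = 3; constraint 3: x5 - x3 = -3; constraint 4: x1 + x5 = 10, and every other listed constraint is also met.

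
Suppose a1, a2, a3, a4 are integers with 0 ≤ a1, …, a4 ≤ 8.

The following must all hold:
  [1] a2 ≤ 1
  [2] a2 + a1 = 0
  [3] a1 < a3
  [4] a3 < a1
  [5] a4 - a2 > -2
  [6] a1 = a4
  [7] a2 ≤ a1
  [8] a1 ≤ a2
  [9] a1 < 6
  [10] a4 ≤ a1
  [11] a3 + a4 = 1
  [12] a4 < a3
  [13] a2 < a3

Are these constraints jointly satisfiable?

Constraints 4, 8, and 13 give a3 < a1, a1 ≤ a2, a2 < a3. Chaining: a3 < a1 ≤ a2 < a3, which forces a3 < a3 — impossible.

Unsatisfiable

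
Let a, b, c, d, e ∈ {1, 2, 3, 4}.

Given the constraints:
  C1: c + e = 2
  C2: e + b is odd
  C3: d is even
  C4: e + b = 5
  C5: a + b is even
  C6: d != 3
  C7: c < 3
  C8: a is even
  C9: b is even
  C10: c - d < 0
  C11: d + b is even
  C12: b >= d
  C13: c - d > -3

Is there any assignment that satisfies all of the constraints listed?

Satisfiable

The assignment a = 4, b = 4, c = 1, d = 2, e = 1 works:
  constraint 1 holds since c + e = 2.
  constraint 4 holds since e + b = 5.
  constraint 10 holds since c - d = -1.
The rest check out directly.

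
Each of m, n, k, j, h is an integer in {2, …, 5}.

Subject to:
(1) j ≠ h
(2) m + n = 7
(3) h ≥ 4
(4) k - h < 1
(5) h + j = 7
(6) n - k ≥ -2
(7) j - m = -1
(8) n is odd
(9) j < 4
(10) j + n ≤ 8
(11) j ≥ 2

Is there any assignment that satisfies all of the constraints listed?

Satisfiable

Setting (m, n, k, j, h) = (4, 3, 3, 3, 4) satisfies everything: constraint 2: m + n = 7; constraint 4: k - h = -1, and the others follow.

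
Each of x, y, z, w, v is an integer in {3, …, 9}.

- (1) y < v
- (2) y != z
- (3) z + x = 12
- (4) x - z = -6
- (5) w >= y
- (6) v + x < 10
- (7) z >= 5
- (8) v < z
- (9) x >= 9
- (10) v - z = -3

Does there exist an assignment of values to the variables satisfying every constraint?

Unsatisfiable

From constraint 7: z ≥ 5. From constraint 9: x ≥ 9. Hence z + x ≥ 14. But constraint 3 requires z + x = 12, and 12 < 14. Contradiction.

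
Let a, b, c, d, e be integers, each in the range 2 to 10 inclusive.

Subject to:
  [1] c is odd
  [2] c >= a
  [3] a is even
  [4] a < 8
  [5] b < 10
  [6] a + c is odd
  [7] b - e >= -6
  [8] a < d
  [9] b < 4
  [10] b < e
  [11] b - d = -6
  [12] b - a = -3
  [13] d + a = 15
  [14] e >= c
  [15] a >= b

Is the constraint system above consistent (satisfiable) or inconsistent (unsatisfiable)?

Satisfiable

Try a = 6, b = 3, c = 7, d = 9, e = 7.
Check constraint 7: b - e = -4; constraint 11: b - d = -6; constraint 12: b - a = -3. The remaining constraints are straightforward to verify.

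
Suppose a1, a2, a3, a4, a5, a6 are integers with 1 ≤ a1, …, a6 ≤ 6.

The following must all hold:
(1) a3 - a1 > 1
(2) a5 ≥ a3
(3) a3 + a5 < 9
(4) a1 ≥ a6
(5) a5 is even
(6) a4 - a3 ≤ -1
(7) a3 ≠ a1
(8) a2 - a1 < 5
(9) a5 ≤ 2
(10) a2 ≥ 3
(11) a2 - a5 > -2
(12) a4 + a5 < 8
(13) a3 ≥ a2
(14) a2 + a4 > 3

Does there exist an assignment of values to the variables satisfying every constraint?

From constraints 10 and 13: a3 ≥ a2 and a2 ≥ 3, so a3 ≥ 3. From constraints 2 and 9: a3 ≤ a5 and a5 ≤ 2, so a3 ≤ 2. But 2 < 3, so no value of a3 works.

Unsatisfiable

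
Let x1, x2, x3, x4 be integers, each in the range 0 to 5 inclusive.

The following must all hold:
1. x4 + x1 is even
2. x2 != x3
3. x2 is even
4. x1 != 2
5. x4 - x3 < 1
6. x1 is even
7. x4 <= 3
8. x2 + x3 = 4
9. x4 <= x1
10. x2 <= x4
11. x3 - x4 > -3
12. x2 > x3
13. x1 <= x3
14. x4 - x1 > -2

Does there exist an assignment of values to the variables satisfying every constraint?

Constraints 9, 10, 12, and 13 give x2 ≤ x4, x4 ≤ x1, x1 ≤ x3, x3 < x2. Chaining: x2 ≤ x4 ≤ x1 ≤ x3 < x2, which forces x2 < x2 — impossible.

Unsatisfiable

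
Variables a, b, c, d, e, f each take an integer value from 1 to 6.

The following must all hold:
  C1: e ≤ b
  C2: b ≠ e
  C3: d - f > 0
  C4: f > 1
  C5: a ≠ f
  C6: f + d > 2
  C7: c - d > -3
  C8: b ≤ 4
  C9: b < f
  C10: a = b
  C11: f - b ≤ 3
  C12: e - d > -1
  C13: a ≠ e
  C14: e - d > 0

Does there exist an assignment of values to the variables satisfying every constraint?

Constraints 1, 3, 9, and 14 give e ≤ b, b < f, f < d, d < e. Chaining: e ≤ b < f < d < e, which forces e < e — impossible.

Unsatisfiable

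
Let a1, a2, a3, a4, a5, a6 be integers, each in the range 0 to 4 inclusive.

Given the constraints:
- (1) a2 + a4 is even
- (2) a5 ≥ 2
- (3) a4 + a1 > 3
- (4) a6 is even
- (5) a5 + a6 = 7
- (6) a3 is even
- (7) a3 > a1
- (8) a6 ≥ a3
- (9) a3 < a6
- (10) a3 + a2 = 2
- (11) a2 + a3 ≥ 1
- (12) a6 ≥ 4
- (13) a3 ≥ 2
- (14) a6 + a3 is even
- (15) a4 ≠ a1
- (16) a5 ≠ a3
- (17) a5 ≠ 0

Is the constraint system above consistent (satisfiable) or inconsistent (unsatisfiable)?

Take a1 = 1, a2 = 0, a3 = 2, a4 = 4, a5 = 3, a6 = 4. Then constraint 3: a4 + a1 = 5; constraint 5: a5 + a6 = 7; constraint 10: a3 + a2 = 2, and every other listed constraint is also met.

Satisfiable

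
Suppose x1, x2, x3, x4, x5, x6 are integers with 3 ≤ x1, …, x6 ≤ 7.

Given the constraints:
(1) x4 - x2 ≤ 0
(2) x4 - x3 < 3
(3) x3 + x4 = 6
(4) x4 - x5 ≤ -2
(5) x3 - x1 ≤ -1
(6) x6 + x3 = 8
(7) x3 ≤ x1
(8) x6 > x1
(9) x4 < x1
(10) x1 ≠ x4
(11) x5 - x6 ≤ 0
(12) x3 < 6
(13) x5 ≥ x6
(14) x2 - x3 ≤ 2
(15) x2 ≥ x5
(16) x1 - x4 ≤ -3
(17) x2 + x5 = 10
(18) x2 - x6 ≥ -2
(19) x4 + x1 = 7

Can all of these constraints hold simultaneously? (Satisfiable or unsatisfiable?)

Unsatisfiable

Constraints 4, 5, 11, 14, 16, and 18 give x4 − x1 ≥ 3, x1 − x3 ≥ 1, x3 − x2 ≥ -2, x2 − x6 ≥ -2, x6 − x5 ≥ 0, x5 − x4 ≥ 2.
Adding all 6 inequalities: the left sides telescope to 0, and the right sides sum to 3 + 1 + (-2) + (-2) + 0 + 2 = 2. So 0 ≥ 2, which is false.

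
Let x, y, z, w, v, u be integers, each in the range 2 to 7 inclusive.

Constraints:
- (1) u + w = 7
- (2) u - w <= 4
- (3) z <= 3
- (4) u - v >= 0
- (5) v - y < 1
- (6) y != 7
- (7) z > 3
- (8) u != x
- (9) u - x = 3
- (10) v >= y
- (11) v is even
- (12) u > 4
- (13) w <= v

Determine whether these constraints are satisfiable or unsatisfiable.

Unsatisfiable

From constraint 7: z ≥ 4. From constraint 3: z ≤ 3. But 3 < 4, so no value of z works.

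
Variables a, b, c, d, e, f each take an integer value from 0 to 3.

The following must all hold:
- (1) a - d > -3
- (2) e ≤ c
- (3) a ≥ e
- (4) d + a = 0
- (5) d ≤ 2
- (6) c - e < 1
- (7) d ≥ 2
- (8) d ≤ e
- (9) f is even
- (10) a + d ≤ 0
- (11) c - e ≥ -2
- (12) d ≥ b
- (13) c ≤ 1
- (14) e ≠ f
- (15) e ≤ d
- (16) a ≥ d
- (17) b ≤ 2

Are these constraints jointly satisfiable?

Unsatisfiable

From constraints 7 and 8: e ≥ d and d ≥ 2, so e ≥ 2. From constraints 2 and 13: e ≤ c and c ≤ 1, so e ≤ 1. But 1 < 2, so no value of e works.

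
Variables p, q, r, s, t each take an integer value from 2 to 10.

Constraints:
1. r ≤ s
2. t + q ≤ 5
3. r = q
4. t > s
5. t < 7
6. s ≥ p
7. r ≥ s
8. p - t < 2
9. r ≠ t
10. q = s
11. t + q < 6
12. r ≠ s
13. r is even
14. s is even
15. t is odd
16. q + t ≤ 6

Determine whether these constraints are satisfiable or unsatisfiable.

Unsatisfiable

From constraints 3 and 10, r = q = s, so r = s. But constraint 12 says r ≠ s. Contradiction.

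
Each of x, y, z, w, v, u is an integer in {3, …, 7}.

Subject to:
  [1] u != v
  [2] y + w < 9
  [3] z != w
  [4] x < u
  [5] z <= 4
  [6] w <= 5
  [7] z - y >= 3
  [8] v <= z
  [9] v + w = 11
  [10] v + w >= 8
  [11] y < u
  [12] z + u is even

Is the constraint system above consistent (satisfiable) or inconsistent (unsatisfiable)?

Unsatisfiable

From constraints 5 and 8: v ≤ z ≤ 4. From constraint 6: w ≤ 5. Hence v + w ≤ 9. But constraint 9 requires v + w = 11, and 11 > 9. Contradiction.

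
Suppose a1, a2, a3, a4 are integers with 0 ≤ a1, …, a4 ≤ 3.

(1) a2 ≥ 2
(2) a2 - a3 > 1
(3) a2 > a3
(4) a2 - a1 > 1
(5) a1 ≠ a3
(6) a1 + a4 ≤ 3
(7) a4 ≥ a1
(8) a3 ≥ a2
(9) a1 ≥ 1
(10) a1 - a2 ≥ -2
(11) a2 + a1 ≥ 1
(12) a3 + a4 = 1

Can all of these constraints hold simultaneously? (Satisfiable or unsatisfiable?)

Unsatisfiable

From constraints 1 and 8: a3 ≥ a2 ≥ 2. From constraints 7 and 9: a4 ≥ a1 ≥ 1. Hence a3 + a4 ≥ 3. But constraint 12 requires a3 + a4 = 1, and 1 < 3. Contradiction.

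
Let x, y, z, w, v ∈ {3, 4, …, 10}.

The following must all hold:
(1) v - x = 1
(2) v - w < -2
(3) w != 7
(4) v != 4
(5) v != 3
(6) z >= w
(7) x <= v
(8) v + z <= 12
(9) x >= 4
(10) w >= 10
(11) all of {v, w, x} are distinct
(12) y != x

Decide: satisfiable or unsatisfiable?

From constraints 7 and 9: v ≥ x ≥ 4. From constraints 6 and 10: z ≥ w ≥ 10. Hence v + z ≥ 14. But constraint 8 requires v + z ≤ 12, and 12 < 14. Contradiction.

Unsatisfiable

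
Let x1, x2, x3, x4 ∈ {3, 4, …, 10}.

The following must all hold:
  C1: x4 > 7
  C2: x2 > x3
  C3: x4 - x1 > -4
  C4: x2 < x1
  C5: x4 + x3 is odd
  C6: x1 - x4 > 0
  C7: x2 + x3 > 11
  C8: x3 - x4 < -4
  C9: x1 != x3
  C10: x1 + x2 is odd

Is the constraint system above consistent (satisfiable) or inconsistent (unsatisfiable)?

Satisfiable

Setting (x1, x2, x3, x4) = (10, 9, 3, 8) satisfies everything: constraint 3: x4 - x1 = -2; constraint 6: x1 - x4 = 2; constraint 7: x2 + x3 = 12, and the others follow.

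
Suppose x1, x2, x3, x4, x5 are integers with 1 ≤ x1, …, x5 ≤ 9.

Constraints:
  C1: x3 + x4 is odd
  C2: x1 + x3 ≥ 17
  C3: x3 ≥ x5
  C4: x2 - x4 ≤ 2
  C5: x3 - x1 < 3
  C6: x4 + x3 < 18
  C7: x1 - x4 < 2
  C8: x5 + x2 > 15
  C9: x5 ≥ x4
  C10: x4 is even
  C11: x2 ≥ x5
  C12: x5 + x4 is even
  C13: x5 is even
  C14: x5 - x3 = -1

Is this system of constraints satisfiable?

Satisfiable

The assignment x1 = 8, x2 = 8, x3 = 9, x4 = 8, x5 = 8 works:
  constraint 2 holds since x1 + x3 = 17.
  constraint 4 holds since x2 - x4 = 0.
The rest check out directly.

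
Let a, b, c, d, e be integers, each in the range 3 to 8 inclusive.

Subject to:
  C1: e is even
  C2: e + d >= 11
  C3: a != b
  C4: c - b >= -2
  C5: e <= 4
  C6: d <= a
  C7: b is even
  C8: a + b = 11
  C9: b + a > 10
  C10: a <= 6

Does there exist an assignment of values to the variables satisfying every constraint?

From constraint 5: e ≤ 4. From constraints 6 and 10: d ≤ a ≤ 6. Hence e + d ≤ 10. But constraint 2 requires e + d ≥ 11, and 11 > 10. Contradiction.

Unsatisfiable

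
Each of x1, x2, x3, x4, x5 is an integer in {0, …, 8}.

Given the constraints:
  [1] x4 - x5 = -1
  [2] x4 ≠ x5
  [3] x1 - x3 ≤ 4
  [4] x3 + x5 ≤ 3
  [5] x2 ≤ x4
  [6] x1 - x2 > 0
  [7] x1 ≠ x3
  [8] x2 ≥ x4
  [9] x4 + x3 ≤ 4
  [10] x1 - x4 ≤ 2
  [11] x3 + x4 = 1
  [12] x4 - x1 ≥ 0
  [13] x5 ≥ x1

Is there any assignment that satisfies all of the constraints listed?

Constraints 6, 8, and 12 give x1 ≤ x4, x4 ≤ x2, x2 < x1. Chaining: x1 ≤ x4 ≤ x2 < x1, which forces x1 < x1 — impossible.

Unsatisfiable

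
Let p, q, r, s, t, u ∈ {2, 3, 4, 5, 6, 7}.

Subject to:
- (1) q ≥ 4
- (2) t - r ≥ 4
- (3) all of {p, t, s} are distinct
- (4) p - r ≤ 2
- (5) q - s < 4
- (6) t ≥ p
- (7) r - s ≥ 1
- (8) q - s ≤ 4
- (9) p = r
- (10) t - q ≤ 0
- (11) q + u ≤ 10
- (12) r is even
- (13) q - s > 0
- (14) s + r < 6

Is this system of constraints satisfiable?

Unsatisfiable

Constraints 2, 7, 8, and 10 give r − s ≥ 1, s − q ≥ -4, q − t ≥ 0, t − r ≥ 4.
Adding all 4 inequalities: the left sides telescope to 0, and the right sides sum to 1 + (-4) + 0 + 4 = 1. So 0 ≥ 1, which is false.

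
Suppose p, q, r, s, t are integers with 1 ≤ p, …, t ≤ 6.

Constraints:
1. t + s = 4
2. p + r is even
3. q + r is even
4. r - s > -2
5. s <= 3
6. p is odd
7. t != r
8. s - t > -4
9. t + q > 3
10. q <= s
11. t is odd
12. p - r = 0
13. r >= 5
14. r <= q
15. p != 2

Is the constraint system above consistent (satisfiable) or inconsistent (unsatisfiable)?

From constraints 13 and 14: q ≥ r and r ≥ 5, so q ≥ 5. From constraints 5 and 10: q ≤ s and s ≤ 3, so q ≤ 3. But 3 < 5, so no value of q works.

Unsatisfiable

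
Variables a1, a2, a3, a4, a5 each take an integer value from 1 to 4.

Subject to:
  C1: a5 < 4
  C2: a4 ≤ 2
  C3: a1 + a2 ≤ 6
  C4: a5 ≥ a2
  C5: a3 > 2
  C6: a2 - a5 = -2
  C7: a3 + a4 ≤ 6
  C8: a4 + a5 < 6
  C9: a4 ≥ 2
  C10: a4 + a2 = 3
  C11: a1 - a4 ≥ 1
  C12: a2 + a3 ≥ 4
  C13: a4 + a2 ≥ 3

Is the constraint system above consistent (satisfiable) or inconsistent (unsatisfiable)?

One satisfying assignment is a1 = 3, a2 = 1, a3 = 3, a4 = 2, a5 = 3.
For the less obvious constraints — constraint 3: a1 + a2 = 4; constraint 6: a2 - a5 = -2 — and the others hold by inspection.

Satisfiable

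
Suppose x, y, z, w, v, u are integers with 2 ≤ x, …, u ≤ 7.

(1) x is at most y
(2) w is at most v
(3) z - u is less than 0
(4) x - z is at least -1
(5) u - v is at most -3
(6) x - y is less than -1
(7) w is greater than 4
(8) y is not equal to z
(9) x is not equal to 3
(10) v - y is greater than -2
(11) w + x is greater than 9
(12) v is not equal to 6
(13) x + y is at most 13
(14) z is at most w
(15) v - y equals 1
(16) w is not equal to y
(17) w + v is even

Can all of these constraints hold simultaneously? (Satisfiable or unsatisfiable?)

Try x = 4, y = 6, z = 2, w = 7, v = 7, u = 3.
Check constraint 3: z - u = -1; constraint 4: x - z = 2. The remaining constraints are straightforward to verify.

Satisfiable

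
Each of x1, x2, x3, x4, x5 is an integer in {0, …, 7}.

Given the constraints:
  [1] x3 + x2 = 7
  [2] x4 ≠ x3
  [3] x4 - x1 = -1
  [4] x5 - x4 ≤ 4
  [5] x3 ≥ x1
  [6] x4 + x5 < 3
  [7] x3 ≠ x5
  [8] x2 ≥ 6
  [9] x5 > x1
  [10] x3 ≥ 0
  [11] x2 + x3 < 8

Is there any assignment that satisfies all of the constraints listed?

One satisfying assignment is x1 = 1, x2 = 6, x3 = 1, x4 = 0, x5 = 2.
For the less obvious constraints — constraint 1: x3 + x2 = 7; constraint 3: x4 - x1 = -1; constraint 4: x5 - x4 = 2 — and the others hold by inspection.

Satisfiable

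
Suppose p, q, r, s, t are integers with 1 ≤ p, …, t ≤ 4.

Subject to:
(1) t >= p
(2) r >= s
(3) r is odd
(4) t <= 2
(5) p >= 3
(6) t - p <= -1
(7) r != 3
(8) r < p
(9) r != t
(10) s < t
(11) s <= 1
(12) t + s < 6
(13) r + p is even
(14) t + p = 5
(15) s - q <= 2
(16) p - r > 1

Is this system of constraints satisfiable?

Unsatisfiable

From constraint 5: p ≥ 3. From constraints 1 and 4: p ≤ t and t ≤ 2, so p ≤ 2. But 2 < 3, so no value of p works.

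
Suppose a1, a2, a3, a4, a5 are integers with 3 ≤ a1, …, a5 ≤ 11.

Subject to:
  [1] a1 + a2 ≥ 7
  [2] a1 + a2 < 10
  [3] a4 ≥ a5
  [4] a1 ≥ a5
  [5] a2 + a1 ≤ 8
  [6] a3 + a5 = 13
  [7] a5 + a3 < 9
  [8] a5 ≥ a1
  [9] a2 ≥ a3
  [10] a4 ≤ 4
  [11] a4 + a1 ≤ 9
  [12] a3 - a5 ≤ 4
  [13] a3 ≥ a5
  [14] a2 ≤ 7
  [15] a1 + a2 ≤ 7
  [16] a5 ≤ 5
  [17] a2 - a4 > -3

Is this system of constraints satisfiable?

Unsatisfiable

From constraints 9 and 14: a3 ≤ a2 ≤ 7. From constraints 3 and 10: a5 ≤ a4 ≤ 4. Hence a3 + a5 ≤ 11. But constraint 6 requires a3 + a5 = 13, and 13 > 11. Contradiction.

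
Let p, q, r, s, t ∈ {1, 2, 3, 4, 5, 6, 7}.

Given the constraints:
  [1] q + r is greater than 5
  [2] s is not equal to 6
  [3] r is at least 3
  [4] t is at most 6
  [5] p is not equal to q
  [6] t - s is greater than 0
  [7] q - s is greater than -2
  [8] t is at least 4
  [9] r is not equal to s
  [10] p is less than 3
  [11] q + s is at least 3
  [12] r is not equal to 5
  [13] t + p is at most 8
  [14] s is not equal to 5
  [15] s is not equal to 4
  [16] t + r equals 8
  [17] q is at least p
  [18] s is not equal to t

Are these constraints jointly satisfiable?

Satisfiable

Setting (p, q, r, s, t) = (2, 3, 4, 2, 4) satisfies everything: constraint 1: q + r = 7; constraint 6: t - s = 2; constraint 7: q - s = 1, and the others follow.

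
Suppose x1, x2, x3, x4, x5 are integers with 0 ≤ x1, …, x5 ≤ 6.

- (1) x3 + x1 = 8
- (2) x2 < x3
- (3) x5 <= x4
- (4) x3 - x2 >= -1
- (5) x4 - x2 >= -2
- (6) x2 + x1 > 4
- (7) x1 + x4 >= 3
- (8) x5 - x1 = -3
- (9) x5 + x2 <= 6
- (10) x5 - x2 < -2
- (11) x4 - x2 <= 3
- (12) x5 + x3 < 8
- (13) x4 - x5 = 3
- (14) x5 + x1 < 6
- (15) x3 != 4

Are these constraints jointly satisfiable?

Take x1 = 3, x2 = 3, x3 = 5, x4 = 3, x5 = 0. Then constraint 1: x3 + x1 = 8; constraint 4: x3 - x2 = 2; constraint 5: x4 - x2 = 0, and every other listed constraint is also met.

Satisfiable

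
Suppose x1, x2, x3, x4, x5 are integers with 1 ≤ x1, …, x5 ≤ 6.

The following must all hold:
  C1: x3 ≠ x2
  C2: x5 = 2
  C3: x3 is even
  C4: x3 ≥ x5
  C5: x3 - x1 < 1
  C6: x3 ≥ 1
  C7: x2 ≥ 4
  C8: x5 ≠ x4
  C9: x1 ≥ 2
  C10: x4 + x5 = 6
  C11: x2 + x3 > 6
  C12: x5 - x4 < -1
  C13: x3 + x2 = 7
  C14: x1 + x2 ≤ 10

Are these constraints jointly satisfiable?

Satisfiable

Try x1 = 4, x2 = 5, x3 = 2, x4 = 4, x5 = 2.
Check constraint 5: x3 - x1 = -2; constraint 10: x4 + x5 = 6; constraint 11: x2 + x3 = 7. The remaining constraints are straightforward to verify.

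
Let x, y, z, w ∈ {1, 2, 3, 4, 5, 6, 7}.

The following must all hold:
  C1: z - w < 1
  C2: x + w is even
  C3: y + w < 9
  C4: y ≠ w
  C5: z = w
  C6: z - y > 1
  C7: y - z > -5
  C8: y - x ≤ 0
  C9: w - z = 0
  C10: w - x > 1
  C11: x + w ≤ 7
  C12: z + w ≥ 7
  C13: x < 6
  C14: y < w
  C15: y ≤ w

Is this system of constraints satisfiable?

Satisfiable

Try x = 2, y = 2, z = 4, w = 4.
Check constraint 1: z - w = 0; constraint 3: y + w = 6; constraint 6: z - y = 2. The remaining constraints are straightforward to verify.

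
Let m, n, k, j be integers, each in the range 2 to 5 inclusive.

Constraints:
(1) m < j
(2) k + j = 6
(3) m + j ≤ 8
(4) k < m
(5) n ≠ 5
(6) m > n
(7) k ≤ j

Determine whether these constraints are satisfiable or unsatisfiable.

Satisfiable

The assignment m = 3, n = 2, k = 2, j = 4 works:
  constraint 1 holds since m = 3, j = 4.
  constraint 2 holds since k + j = 6.
  constraint 3 holds since m + j = 7.
The rest check out directly.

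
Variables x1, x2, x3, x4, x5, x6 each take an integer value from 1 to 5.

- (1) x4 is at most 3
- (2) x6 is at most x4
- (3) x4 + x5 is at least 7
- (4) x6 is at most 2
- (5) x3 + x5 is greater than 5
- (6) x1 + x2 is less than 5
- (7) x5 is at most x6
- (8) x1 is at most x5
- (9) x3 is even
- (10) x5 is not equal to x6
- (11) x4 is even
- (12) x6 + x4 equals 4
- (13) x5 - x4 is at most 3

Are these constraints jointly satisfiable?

From constraint 1: x4 ≤ 3. From constraints 4 and 7: x5 ≤ x6 ≤ 2. Hence x4 + x5 ≤ 5. But constraint 3 requires x4 + x5 ≥ 7, and 7 > 5. Contradiction.

Unsatisfiable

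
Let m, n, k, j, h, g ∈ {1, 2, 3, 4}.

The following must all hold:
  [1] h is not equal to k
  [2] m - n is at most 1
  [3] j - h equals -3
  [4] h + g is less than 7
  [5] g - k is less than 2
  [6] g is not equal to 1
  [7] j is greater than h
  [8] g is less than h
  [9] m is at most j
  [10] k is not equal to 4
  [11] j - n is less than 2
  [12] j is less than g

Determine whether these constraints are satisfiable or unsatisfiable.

Constraints 7, 8, and 12 give h < j, j < g, g < h. Chaining: h < j < g < h, which forces h < h — impossible.

Unsatisfiable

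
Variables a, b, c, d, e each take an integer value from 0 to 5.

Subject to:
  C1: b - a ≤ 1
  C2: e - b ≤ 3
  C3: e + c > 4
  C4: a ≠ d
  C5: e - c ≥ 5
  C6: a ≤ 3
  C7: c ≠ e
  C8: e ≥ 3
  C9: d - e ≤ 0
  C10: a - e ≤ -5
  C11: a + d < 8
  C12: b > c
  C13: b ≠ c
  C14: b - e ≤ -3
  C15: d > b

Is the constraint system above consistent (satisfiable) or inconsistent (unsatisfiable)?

Unsatisfiable

Constraints 1, 2, and 10 give a − b ≥ -1, b − e ≥ -3, e − a ≥ 5.
Adding all 3 inequalities: the left sides telescope to 0, and the right sides sum to (-1) + (-3) + 5 = 1. So 0 ≥ 1, which is false.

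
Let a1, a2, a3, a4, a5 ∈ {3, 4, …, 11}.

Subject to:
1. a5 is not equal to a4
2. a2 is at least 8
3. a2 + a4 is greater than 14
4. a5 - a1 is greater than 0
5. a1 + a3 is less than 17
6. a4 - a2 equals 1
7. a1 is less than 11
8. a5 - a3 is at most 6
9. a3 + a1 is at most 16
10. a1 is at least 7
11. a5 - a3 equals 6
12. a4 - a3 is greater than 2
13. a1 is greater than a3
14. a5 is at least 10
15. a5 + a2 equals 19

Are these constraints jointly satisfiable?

Satisfiable

Try a1 = 10, a2 = 8, a3 = 5, a4 = 9, a5 = 11.
Check constraint 3: a2 + a4 = 17; constraint 4: a5 - a1 = 1. The remaining constraints are straightforward to verify.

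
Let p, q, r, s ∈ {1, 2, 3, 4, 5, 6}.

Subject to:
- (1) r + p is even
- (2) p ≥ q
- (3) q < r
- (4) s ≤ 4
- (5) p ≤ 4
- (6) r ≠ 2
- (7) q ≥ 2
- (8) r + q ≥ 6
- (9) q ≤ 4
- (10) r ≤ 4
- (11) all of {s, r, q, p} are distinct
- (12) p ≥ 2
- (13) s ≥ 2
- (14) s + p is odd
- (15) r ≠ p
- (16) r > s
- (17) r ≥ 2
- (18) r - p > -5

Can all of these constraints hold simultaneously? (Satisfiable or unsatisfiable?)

Unsatisfiable

Constraints 4, 5, 7, 9, 10, 12, 13, and 17 confine each of s, r, q, p to the 3 values {2, …, 4}.
Constraint 11 requires all 4 of them to be distinct, but only 3 values are available — impossible by the pigeonhole principle.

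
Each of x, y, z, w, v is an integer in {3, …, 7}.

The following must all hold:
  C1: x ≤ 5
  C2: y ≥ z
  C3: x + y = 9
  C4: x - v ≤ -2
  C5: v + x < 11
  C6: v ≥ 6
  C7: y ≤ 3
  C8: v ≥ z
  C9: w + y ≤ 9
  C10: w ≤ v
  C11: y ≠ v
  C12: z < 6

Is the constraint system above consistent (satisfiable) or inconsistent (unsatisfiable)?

Unsatisfiable

From constraint 1: x ≤ 5. From constraint 7: y ≤ 3. Hence x + y ≤ 8. But constraint 3 requires x + y = 9, and 9 > 8. Contradiction.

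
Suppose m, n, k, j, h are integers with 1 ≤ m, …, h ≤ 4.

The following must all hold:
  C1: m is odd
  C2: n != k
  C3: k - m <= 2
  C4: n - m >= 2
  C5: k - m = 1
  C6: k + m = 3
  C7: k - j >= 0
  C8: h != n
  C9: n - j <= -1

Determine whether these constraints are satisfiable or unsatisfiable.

Constraints 3, 4, 7, and 9 give j − n ≥ 1, n − m ≥ 2, m − k ≥ -2, k − j ≥ 0.
Adding all 4 inequalities: the left sides telescope to 0, and the right sides sum to 1 + 2 + (-2) + 0 = 1. So 0 ≥ 1, which is false.

Unsatisfiable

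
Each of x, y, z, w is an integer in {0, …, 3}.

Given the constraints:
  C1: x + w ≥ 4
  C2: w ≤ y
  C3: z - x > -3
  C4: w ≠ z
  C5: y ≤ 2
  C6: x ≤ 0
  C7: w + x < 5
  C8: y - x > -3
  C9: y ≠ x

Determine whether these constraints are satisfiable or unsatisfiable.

From constraint 6: x ≤ 0. From constraints 2 and 5: w ≤ y ≤ 2. Hence x + w ≤ 2. But constraint 1 requires x + w ≥ 4, and 4 > 2. Contradiction.

Unsatisfiable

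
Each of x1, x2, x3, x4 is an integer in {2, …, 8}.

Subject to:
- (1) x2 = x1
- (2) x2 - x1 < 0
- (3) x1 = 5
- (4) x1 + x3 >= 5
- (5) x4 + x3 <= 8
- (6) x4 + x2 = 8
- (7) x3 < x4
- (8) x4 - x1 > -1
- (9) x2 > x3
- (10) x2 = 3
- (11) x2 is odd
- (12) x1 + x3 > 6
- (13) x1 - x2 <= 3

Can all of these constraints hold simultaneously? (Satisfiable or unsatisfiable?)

Unsatisfiable

Constraint 10 fixes x2 = 3 and constraint 3 fixes x1 = 5, but constraint 1 requires x2 = x1. Since 3 ≠ 5, contradiction.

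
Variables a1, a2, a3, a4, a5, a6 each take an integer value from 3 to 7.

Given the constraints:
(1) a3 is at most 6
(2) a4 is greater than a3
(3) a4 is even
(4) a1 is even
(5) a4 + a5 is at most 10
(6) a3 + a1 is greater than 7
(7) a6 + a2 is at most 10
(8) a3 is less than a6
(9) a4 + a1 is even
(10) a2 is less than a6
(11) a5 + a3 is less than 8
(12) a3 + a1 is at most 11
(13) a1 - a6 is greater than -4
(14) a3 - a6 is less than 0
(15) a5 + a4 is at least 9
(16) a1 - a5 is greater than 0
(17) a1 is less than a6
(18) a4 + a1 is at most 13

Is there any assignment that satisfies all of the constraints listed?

Satisfiable

Try a1 = 4, a2 = 3, a3 = 4, a4 = 6, a5 = 3, a6 = 6.
Check constraint 5: a4 + a5 = 9; constraint 6: a3 + a1 = 8; constraint 7: a6 + a2 = 9. The remaining constraints are straightforward to verify.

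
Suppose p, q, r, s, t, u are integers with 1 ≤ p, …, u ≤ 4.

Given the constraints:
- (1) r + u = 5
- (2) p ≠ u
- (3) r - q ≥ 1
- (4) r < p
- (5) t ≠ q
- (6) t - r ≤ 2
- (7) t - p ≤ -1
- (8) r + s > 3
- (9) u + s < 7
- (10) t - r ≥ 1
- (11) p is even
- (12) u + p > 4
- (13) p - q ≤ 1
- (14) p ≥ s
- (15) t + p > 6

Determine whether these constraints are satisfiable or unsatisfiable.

Constraints 3, 7, 10, and 13 give q − p ≥ -1, p − t ≥ 1, t − r ≥ 1, r − q ≥ 1.
Adding all 4 inequalities: the left sides telescope to 0, and the right sides sum to (-1) + 1 + 1 + 1 = 2. So 0 ≥ 2, which is false.

Unsatisfiable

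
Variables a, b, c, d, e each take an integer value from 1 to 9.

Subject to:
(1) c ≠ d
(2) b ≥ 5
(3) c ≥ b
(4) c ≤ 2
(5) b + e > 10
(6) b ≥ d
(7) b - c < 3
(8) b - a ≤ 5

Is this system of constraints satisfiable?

From constraint 2: b ≥ 5. From constraints 3 and 4: b ≤ c and c ≤ 2, so b ≤ 2. But 2 < 5, so no value of b works.

Unsatisfiable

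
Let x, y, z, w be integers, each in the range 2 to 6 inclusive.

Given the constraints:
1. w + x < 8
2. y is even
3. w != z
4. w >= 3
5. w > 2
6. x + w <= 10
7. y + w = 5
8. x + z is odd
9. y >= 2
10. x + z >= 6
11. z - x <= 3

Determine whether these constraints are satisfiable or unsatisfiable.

Satisfiable

Try x = 4, y = 2, z = 5, w = 3.
Check constraint 1: w + x = 7; constraint 6: x + w = 7; constraint 7: y + w = 5. The remaining constraints are straightforward to verify.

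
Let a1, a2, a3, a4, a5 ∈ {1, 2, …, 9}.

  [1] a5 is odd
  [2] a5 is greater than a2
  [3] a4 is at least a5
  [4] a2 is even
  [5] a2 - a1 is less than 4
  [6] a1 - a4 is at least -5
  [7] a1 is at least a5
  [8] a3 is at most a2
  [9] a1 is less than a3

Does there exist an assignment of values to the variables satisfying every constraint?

Unsatisfiable

Constraints 2, 7, 8, and 9 give a1 < a3, a3 ≤ a2, a2 < a5, a5 ≤ a1. Chaining: a1 < a3 ≤ a2 < a5 ≤ a1, which forces a1 < a1 — impossible.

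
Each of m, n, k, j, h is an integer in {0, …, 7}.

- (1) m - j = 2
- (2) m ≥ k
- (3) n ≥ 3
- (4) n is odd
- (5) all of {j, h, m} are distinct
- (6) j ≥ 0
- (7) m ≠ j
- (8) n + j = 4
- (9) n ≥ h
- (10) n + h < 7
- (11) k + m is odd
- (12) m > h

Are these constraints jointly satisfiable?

Satisfiable

Take m = 3, n = 3, k = 2, j = 1, h = 2. Then constraint 1: m - j = 2; constraint 8: n + j = 4; constraint 10: n + h = 5, and every other listed constraint is also met.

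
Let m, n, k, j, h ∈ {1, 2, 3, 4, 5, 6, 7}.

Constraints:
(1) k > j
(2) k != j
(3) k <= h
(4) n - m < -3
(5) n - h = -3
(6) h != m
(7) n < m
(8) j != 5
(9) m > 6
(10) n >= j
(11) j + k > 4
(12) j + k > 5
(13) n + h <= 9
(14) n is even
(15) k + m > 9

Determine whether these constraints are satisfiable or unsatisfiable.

Satisfiable

Setting (m, n, k, j, h) = (7, 2, 5, 2, 5) satisfies everything: constraint 4: n - m = -5; constraint 5: n - h = -3, and the others follow.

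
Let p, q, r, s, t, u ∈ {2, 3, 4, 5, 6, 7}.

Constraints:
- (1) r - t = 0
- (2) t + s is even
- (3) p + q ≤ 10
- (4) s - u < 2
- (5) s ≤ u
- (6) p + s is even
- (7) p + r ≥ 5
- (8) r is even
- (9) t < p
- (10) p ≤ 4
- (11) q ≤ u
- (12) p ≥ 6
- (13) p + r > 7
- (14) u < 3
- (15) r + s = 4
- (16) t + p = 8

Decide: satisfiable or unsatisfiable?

From constraint 12: p ≥ 6. From constraint 10: p ≤ 4. But 4 < 6, so no value of p works.

Unsatisfiable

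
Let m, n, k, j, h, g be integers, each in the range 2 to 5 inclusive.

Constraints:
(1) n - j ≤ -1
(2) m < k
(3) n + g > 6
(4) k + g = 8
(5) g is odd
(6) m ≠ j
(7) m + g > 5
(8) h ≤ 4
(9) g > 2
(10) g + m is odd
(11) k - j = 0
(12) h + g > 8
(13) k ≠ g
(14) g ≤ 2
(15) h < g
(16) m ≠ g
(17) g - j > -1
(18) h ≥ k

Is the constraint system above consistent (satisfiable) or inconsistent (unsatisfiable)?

From constraints 8 and 18: k ≤ h ≤ 4. From constraint 14: g ≤ 2. Hence k + g ≤ 6. But constraint 4 requires k + g = 8, and 8 > 6. Contradiction.

Unsatisfiable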